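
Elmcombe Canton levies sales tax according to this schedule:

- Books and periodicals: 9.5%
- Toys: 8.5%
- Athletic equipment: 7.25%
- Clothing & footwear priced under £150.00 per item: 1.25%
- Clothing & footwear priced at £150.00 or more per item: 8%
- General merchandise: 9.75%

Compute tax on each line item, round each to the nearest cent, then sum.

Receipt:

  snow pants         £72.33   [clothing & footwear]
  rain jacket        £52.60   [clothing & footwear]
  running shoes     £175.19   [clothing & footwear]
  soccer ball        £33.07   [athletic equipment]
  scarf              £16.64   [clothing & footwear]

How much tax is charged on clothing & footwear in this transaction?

Snow pants £72.33: clothing & footwear, under £150.00 → 1.25% → £0.90
Rain jacket £52.60: clothing & footwear, under £150.00 → 1.25% → £0.66
Running shoes £175.19: clothing & footwear, £150.00 or more → 8% → £14.02
Scarf £16.64: clothing & footwear, under £150.00 → 1.25% → £0.21
Tax on clothing & footwear = £0.90 + £0.66 + £14.02 + £0.21 = £15.79

£15.79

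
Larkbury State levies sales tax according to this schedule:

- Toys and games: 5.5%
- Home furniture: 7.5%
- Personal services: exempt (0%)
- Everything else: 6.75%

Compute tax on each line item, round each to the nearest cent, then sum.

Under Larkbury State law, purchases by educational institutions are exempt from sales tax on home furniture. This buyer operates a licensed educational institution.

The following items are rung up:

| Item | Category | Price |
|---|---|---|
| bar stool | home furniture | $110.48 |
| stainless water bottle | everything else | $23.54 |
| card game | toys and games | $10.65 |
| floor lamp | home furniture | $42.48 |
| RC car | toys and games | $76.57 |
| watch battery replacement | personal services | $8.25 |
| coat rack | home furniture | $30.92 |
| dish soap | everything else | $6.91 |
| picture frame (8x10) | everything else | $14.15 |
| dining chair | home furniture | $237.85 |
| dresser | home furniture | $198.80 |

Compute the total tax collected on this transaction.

$7.82

Bar stool $110.48: home furniture, buyer-exempt → 0% → $0.00
Stainless water bottle $23.54: everything else → 6.75% → $1.59
Card game $10.65: toys and games → 5.5% → $0.59
Floor lamp $42.48: home furniture, buyer-exempt → 0% → $0.00
RC car $76.57: toys and games → 5.5% → $4.21
Watch battery replacement $8.25: personal services → 0% → $0.00
Coat rack $30.92: home furniture, buyer-exempt → 0% → $0.00
Dish soap $6.91: everything else → 6.75% → $0.47
Picture frame (8x10) $14.15: everything else → 6.75% → $0.96
Dining chair $237.85: home furniture, buyer-exempt → 0% → $0.00
Dresser $198.80: home furniture, buyer-exempt → 0% → $0.00
Total tax = $1.59 + $0.59 + $4.21 + $0.47 + $0.96 = $7.82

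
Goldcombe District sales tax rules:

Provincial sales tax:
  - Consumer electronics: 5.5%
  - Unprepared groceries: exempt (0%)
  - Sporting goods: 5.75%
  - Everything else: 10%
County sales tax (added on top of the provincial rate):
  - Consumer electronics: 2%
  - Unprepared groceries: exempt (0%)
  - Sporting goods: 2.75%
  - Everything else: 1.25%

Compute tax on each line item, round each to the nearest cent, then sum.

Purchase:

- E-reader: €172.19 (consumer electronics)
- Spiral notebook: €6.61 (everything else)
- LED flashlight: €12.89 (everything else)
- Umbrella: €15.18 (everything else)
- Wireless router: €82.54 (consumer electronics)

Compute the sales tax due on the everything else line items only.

Spiral notebook €6.61: everything else → 10% + 1.25% county = 11.25% → €0.74
LED flashlight €12.89: everything else → 10% + 1.25% county = 11.25% → €1.45
Umbrella €15.18: everything else → 10% + 1.25% county = 11.25% → €1.71
Tax on everything else = €0.74 + €1.45 + €1.71 = €3.90

€3.90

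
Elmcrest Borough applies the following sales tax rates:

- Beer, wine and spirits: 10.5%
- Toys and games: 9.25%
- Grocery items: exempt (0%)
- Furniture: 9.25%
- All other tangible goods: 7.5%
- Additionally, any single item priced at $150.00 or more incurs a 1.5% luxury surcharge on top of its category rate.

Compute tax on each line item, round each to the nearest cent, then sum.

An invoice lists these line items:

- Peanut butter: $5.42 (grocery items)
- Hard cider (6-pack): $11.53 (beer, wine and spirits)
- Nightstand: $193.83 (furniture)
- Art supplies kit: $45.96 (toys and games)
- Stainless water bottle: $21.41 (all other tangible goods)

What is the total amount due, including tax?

$306.06

Peanut butter $5.42: grocery items → 0% → $0.00
Hard cider (6-pack) $11.53: beer, wine and spirits → 10.5% → $1.21
Nightstand $193.83: furniture → 9.25% + 1.5% surcharge = 10.75% → $20.84
Art supplies kit $45.96: toys and games → 9.25% → $4.25
Stainless water bottle $21.41: all other tangible goods → 7.5% → $1.61
Subtotal = $278.15; tax = $27.91; total due = $306.06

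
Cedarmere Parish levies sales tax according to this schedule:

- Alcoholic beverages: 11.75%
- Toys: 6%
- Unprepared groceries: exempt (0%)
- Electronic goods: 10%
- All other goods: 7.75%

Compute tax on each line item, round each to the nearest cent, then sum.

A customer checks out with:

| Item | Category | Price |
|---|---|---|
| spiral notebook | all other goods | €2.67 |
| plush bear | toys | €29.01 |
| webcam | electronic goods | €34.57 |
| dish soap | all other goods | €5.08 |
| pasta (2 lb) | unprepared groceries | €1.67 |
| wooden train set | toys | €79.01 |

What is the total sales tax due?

€10.54

Spiral notebook €2.67: all other goods → 7.75% → €0.21
Plush bear €29.01: toys → 6% → €1.74
Webcam €34.57: electronic goods → 10% → €3.46
Dish soap €5.08: all other goods → 7.75% → €0.39
Pasta (2 lb) €1.67: unprepared groceries → 0% → €0.00
Wooden train set €79.01: toys → 6% → €4.74
Total tax = €0.21 + €1.74 + €3.46 + €0.39 + €4.74 = €10.54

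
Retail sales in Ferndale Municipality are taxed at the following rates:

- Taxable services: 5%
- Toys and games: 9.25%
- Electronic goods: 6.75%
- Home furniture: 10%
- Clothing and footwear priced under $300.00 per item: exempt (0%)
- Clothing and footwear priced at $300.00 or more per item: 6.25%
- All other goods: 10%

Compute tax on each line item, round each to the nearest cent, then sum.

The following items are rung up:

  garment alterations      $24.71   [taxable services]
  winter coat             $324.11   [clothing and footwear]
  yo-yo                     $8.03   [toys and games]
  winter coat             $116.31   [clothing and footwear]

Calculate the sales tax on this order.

$22.24

Garment alterations $24.71: taxable services → 5% → $1.24
Winter coat $324.11: clothing and footwear, $300.00 or more → 6.25% → $20.26
Yo-yo $8.03: toys and games → 9.25% → $0.74
Winter coat $116.31: clothing and footwear, under $300.00 → 0% → $0.00
Total tax = $1.24 + $20.26 + $0.74 = $22.24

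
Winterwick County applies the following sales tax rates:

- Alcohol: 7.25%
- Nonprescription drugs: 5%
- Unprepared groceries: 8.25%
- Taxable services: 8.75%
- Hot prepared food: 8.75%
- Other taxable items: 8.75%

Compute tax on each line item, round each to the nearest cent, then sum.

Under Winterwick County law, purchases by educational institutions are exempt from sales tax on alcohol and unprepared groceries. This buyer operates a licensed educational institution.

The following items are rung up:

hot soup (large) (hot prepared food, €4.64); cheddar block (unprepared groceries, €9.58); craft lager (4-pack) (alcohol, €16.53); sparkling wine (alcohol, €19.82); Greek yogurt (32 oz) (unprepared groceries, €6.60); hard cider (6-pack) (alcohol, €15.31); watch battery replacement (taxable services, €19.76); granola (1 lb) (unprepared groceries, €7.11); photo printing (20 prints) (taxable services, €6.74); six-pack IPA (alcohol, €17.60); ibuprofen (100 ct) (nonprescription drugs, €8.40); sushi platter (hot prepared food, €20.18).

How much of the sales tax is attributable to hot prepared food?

€2.18

Hot soup (large) €4.64: hot prepared food → 8.75% → €0.41
Sushi platter €20.18: hot prepared food → 8.75% → €1.77
Tax on hot prepared food = €0.41 + €1.77 = €2.18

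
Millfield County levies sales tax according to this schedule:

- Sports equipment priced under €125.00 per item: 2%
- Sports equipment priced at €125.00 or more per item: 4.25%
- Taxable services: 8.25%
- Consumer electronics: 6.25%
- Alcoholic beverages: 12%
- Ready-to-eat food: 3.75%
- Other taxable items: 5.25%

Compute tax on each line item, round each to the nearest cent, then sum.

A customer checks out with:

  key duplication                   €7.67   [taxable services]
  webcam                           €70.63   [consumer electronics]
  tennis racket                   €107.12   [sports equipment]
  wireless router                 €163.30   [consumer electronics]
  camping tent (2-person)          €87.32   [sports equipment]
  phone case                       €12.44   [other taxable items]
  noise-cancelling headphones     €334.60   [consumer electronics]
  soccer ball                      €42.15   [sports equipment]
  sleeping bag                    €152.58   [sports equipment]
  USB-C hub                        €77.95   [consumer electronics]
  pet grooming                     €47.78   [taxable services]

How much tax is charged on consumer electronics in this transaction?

Webcam €70.63: consumer electronics → 6.25% → €4.41
Wireless router €163.30: consumer electronics → 6.25% → €10.21
Noise-cancelling headphones €334.60: consumer electronics → 6.25% → €20.91
USB-C hub €77.95: consumer electronics → 6.25% → €4.87
Tax on consumer electronics = €4.41 + €10.21 + €20.91 + €4.87 = €40.40

€40.40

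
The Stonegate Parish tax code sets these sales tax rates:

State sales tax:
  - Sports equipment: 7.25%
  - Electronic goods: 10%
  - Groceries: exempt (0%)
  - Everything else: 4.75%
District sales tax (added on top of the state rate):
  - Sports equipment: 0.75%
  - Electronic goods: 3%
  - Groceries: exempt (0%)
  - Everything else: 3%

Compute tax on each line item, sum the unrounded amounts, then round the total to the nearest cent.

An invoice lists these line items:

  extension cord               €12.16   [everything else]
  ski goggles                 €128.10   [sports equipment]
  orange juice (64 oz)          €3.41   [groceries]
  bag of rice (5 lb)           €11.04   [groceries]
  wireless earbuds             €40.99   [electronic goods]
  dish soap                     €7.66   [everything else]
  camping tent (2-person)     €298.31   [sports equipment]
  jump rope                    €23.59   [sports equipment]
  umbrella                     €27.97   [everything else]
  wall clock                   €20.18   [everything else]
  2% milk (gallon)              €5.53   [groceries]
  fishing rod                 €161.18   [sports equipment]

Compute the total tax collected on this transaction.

€59.49

Extension cord €12.16: everything else → 4.75% + 3% district = 7.75% → €0.9424
Ski goggles €128.10: sports equipment → 7.25% + 0.75% district = 8% → €10.248
Orange juice (64 oz) €3.41: groceries → 0% + 0% district = 0% → €0.00
Bag of rice (5 lb) €11.04: groceries → 0% + 0% district = 0% → €0.00
Wireless earbuds €40.99: electronic goods → 10% + 3% district = 13% → €5.3287
Dish soap €7.66: everything else → 4.75% + 3% district = 7.75% → €0.59365
Camping tent (2-person) €298.31: sports equipment → 7.25% + 0.75% district = 8% → €23.8648
Jump rope €23.59: sports equipment → 7.25% + 0.75% district = 8% → €1.8872
Umbrella €27.97: everything else → 4.75% + 3% district = 7.75% → €2.167675
Wall clock €20.18: everything else → 4.75% + 3% district = 7.75% → €1.56395
2% milk (gallon) €5.53: groceries → 0% + 0% district = 0% → €0.00
Fishing rod €161.18: sports equipment → 7.25% + 0.75% district = 8% → €12.8944
Unrounded tax sum = €59.490775 → €59.49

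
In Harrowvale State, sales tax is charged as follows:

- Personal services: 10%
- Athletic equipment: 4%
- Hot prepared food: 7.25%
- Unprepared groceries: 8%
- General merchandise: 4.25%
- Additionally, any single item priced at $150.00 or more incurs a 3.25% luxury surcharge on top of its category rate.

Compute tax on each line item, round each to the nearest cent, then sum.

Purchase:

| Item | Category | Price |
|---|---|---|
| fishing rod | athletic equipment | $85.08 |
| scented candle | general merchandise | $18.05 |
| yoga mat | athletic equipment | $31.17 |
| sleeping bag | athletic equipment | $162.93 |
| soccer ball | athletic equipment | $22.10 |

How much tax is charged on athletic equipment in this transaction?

Fishing rod $85.08: athletic equipment → 4% → $3.40
Yoga mat $31.17: athletic equipment → 4% → $1.25
Sleeping bag $162.93: athletic equipment → 4% + 3.25% surcharge = 7.25% → $11.81
Soccer ball $22.10: athletic equipment → 4% → $0.88
Tax on athletic equipment = $3.40 + $1.25 + $11.81 + $0.88 = $17.34

$17.34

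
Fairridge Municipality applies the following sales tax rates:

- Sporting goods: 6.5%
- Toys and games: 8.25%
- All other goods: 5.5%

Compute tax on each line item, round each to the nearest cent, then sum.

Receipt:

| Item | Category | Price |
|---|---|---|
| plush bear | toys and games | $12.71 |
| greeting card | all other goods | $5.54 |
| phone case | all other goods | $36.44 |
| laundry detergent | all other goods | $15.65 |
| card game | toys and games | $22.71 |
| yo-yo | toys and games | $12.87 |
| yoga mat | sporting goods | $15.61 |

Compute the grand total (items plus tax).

$129.68

Plush bear $12.71: toys and games → 8.25% → $1.05
Greeting card $5.54: all other goods → 5.5% → $0.30
Phone case $36.44: all other goods → 5.5% → $2.00
Laundry detergent $15.65: all other goods → 5.5% → $0.86
Card game $22.71: toys and games → 8.25% → $1.87
Yo-yo $12.87: toys and games → 8.25% → $1.06
Yoga mat $15.61: sporting goods → 6.5% → $1.01
Subtotal = $121.53; tax = $8.15; total due = $129.68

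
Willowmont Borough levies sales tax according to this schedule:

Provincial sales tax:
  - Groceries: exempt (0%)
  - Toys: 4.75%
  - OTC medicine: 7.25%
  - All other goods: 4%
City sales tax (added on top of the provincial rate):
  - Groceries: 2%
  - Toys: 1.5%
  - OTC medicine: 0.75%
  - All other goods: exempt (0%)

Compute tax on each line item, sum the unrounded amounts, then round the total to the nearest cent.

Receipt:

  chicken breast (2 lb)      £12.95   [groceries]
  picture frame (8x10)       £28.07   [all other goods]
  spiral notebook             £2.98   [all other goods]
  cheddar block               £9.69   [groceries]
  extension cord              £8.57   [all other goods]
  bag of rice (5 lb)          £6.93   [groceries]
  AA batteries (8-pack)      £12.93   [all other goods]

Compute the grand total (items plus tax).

£84.81

Chicken breast (2 lb) £12.95: groceries → 0% + 2% city = 2% → £0.259
Picture frame (8x10) £28.07: all other goods → 4% + 0% city = 4% → £1.1228
Spiral notebook £2.98: all other goods → 4% + 0% city = 4% → £0.1192
Cheddar block £9.69: groceries → 0% + 2% city = 2% → £0.1938
Extension cord £8.57: all other goods → 4% + 0% city = 4% → £0.3428
Bag of rice (5 lb) £6.93: groceries → 0% + 2% city = 2% → £0.1386
AA batteries (8-pack) £12.93: all other goods → 4% + 0% city = 4% → £0.5172
Subtotal = £82.12; unrounded tax = £2.6934 → £2.69; total due = £84.81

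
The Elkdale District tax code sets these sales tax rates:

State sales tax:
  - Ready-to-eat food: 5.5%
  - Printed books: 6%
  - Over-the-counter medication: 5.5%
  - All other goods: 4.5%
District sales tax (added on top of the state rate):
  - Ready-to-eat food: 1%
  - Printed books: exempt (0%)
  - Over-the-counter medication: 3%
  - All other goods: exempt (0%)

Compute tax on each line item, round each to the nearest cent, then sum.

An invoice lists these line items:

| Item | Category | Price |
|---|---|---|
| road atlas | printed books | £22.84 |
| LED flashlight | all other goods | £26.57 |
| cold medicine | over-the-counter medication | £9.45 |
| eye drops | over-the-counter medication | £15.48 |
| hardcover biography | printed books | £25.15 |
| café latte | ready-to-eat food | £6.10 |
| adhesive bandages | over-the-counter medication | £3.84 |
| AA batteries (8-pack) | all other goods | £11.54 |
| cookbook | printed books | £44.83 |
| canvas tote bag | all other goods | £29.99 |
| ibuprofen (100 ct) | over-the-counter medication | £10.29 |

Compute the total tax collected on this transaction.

£12.36

Road atlas £22.84: printed books → 6% + 0% district = 6% → £1.37
LED flashlight £26.57: all other goods → 4.5% + 0% district = 4.5% → £1.20
Cold medicine £9.45: over-the-counter medication → 5.5% + 3% district = 8.5% → £0.80
Eye drops £15.48: over-the-counter medication → 5.5% + 3% district = 8.5% → £1.32
Hardcover biography £25.15: printed books → 6% + 0% district = 6% → £1.51
Café latte £6.10: ready-to-eat food → 5.5% + 1% district = 6.5% → £0.40
Adhesive bandages £3.84: over-the-counter medication → 5.5% + 3% district = 8.5% → £0.33
AA batteries (8-pack) £11.54: all other goods → 4.5% + 0% district = 4.5% → £0.52
Cookbook £44.83: printed books → 6% + 0% district = 6% → £2.69
Canvas tote bag £29.99: all other goods → 4.5% + 0% district = 4.5% → £1.35
Ibuprofen (100 ct) £10.29: over-the-counter medication → 5.5% + 3% district = 8.5% → £0.87
Total tax = £1.37 + £1.20 + £0.80 + £1.32 + £1.51 + £0.40 + £0.33 + £0.52 + £2.69 + £1.35 + £0.87 = £12.36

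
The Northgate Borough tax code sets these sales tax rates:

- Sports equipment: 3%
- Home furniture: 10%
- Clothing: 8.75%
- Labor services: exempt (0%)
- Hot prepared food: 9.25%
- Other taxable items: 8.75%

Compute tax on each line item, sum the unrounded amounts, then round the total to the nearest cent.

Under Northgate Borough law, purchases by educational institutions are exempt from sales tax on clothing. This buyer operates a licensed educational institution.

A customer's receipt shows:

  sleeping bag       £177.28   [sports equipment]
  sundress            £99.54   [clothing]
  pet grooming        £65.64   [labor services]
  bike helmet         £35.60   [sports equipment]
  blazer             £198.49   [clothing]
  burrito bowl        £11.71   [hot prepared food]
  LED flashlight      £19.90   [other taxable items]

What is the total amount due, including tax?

£617.37

Sleeping bag £177.28: sports equipment → 3% → £5.3184
Sundress £99.54: clothing, buyer-exempt → 0% → £0.00
Pet grooming £65.64: labor services → 0% → £0.00
Bike helmet £35.60: sports equipment → 3% → £1.068
Blazer £198.49: clothing, buyer-exempt → 0% → £0.00
Burrito bowl £11.71: hot prepared food → 9.25% → £1.083175
LED flashlight £19.90: other taxable items → 8.75% → £1.74125
Subtotal = £608.16; unrounded tax = £9.210825 → £9.21; total due = £617.37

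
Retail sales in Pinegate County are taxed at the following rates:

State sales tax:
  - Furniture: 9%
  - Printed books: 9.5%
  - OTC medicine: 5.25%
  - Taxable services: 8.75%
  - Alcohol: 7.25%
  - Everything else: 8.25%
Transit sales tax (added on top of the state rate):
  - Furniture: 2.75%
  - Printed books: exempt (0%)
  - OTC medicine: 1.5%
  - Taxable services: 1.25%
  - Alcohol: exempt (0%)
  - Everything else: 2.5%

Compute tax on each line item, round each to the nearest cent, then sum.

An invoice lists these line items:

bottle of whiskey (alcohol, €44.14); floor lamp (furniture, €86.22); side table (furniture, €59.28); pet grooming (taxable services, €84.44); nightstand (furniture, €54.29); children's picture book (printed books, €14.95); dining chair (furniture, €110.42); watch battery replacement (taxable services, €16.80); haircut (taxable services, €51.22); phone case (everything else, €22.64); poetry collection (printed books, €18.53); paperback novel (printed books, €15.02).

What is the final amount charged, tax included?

€639.88

Bottle of whiskey €44.14: alcohol → 7.25% + 0% transit = 7.25% → €3.20
Floor lamp €86.22: furniture → 9% + 2.75% transit = 11.75% → €10.13
Side table €59.28: furniture → 9% + 2.75% transit = 11.75% → €6.97
Pet grooming €84.44: taxable services → 8.75% + 1.25% transit = 10% → €8.44
Nightstand €54.29: furniture → 9% + 2.75% transit = 11.75% → €6.38
Children's picture book €14.95: printed books → 9.5% + 0% transit = 9.5% → €1.42
Dining chair €110.42: furniture → 9% + 2.75% transit = 11.75% → €12.97
Watch battery replacement €16.80: taxable services → 8.75% + 1.25% transit = 10% → €1.68
Haircut €51.22: taxable services → 8.75% + 1.25% transit = 10% → €5.12
Phone case €22.64: everything else → 8.25% + 2.5% transit = 10.75% → €2.43
Poetry collection €18.53: printed books → 9.5% + 0% transit = 9.5% → €1.76
Paperback novel €15.02: printed books → 9.5% + 0% transit = 9.5% → €1.43
Subtotal = €577.95; tax = €61.93; total due = €639.88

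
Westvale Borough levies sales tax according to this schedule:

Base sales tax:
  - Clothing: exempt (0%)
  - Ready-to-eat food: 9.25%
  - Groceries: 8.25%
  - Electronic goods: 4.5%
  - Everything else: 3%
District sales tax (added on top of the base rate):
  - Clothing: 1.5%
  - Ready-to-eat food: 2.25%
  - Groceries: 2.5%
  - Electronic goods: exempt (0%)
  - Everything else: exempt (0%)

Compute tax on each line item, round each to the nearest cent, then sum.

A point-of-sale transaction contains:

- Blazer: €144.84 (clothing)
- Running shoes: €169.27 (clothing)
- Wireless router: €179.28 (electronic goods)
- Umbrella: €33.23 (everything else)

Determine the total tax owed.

Blazer €144.84: clothing → 0% + 1.5% district = 1.5% → €2.17
Running shoes €169.27: clothing → 0% + 1.5% district = 1.5% → €2.54
Wireless router €179.28: electronic goods → 4.5% + 0% district = 4.5% → €8.07
Umbrella €33.23: everything else → 3% + 0% district = 3% → €1.00
Total tax = €2.17 + €2.54 + €8.07 + €1.00 = €13.78

€13.78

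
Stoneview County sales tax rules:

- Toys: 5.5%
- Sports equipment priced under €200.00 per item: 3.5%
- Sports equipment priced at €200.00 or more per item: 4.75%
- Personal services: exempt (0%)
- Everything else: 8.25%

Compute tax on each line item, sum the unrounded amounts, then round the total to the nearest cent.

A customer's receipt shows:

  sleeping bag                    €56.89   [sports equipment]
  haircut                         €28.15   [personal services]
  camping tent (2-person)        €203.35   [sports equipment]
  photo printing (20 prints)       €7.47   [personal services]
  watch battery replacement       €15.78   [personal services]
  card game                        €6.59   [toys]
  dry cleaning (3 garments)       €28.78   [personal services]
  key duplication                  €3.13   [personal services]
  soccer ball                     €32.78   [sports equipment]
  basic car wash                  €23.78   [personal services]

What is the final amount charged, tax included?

€419.86

Sleeping bag €56.89: sports equipment, under €200.00 → 3.5% → €1.99115
Haircut €28.15: personal services → 0% → €0.00
Camping tent (2-person) €203.35: sports equipment, €200.00 or more → 4.75% → €9.659125
Photo printing (20 prints) €7.47: personal services → 0% → €0.00
Watch battery replacement €15.78: personal services → 0% → €0.00
Card game €6.59: toys → 5.5% → €0.36245
Dry cleaning (3 garments) €28.78: personal services → 0% → €0.00
Key duplication €3.13: personal services → 0% → €0.00
Soccer ball €32.78: sports equipment, under €200.00 → 3.5% → €1.1473
Basic car wash €23.78: personal services → 0% → €0.00
Subtotal = €406.70; unrounded tax = €13.160025 → €13.16; total due = €419.86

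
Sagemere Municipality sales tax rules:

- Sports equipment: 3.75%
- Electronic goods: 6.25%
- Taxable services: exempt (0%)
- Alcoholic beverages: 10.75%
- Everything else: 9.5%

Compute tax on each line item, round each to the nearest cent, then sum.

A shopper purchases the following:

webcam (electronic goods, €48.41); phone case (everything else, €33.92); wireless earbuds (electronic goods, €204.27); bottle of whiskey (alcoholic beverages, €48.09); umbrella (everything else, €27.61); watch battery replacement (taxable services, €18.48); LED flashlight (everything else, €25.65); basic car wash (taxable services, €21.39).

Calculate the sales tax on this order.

€29.25

Webcam €48.41: electronic goods → 6.25% → €3.03
Phone case €33.92: everything else → 9.5% → €3.22
Wireless earbuds €204.27: electronic goods → 6.25% → €12.77
Bottle of whiskey €48.09: alcoholic beverages → 10.75% → €5.17
Umbrella €27.61: everything else → 9.5% → €2.62
Watch battery replacement €18.48: taxable services → 0% → €0.00
LED flashlight €25.65: everything else → 9.5% → €2.44
Basic car wash €21.39: taxable services → 0% → €0.00
Total tax = €3.03 + €3.22 + €12.77 + €5.17 + €2.62 + €2.44 = €29.25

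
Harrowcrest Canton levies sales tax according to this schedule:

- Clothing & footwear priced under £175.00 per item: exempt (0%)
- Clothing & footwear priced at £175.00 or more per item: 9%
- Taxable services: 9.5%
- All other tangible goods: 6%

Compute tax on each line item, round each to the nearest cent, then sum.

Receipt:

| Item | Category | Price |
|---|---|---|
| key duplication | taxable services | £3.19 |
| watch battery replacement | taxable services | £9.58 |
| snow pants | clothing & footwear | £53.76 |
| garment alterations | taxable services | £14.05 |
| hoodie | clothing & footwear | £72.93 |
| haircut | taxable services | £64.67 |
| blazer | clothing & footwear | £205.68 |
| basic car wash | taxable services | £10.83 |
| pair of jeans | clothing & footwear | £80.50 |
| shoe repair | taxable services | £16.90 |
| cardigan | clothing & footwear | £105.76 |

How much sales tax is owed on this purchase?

Key duplication £3.19: taxable services → 9.5% → £0.30
Watch battery replacement £9.58: taxable services → 9.5% → £0.91
Snow pants £53.76: clothing & footwear, under £175.00 → 0% → £0.00
Garment alterations £14.05: taxable services → 9.5% → £1.33
Hoodie £72.93: clothing & footwear, under £175.00 → 0% → £0.00
Haircut £64.67: taxable services → 9.5% → £6.14
Blazer £205.68: clothing & footwear, £175.00 or more → 9% → £18.51
Basic car wash £10.83: taxable services → 9.5% → £1.03
Pair of jeans £80.50: clothing & footwear, under £175.00 → 0% → £0.00
Shoe repair £16.90: taxable services → 9.5% → £1.61
Cardigan £105.76: clothing & footwear, under £175.00 → 0% → £0.00
Total tax = £0.30 + £0.91 + £1.33 + £6.14 + £18.51 + £1.03 + £1.61 = £29.83

£29.83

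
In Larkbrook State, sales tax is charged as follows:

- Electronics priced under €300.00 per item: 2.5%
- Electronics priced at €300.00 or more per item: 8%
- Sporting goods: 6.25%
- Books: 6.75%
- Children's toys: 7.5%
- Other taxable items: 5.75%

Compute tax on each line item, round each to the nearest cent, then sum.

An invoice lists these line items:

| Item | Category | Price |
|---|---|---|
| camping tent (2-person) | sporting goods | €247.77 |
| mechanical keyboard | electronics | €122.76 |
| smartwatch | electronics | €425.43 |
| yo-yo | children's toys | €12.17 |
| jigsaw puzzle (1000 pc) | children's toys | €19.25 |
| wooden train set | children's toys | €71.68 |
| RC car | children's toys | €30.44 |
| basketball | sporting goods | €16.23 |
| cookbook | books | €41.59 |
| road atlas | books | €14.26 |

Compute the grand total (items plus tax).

Camping tent (2-person) €247.77: sporting goods → 6.25% → €15.49
Mechanical keyboard €122.76: electronics, under €300.00 → 2.5% → €3.07
Smartwatch €425.43: electronics, €300.00 or more → 8% → €34.03
Yo-yo €12.17: children's toys → 7.5% → €0.91
Jigsaw puzzle (1000 pc) €19.25: children's toys → 7.5% → €1.44
Wooden train set €71.68: children's toys → 7.5% → €5.38
RC car €30.44: children's toys → 7.5% → €2.28
Basketball €16.23: sporting goods → 6.25% → €1.01
Cookbook €41.59: books → 6.75% → €2.81
Road atlas €14.26: books → 6.75% → €0.96
Subtotal = €1001.58; tax = €67.38; total due = €1068.96

€1068.96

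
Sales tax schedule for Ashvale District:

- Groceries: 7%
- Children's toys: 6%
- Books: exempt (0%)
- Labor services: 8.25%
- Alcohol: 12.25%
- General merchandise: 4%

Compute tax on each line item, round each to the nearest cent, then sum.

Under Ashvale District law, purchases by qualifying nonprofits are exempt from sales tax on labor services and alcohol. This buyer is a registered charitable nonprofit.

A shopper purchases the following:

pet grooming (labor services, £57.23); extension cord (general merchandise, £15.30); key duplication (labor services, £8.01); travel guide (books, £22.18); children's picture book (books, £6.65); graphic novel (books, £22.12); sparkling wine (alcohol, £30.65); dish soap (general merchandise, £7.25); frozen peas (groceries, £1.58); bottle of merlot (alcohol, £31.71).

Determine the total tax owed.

Pet grooming £57.23: labor services, buyer-exempt → 0% → £0.00
Extension cord £15.30: general merchandise → 4% → £0.61
Key duplication £8.01: labor services, buyer-exempt → 0% → £0.00
Travel guide £22.18: books → 0% → £0.00
Children's picture book £6.65: books → 0% → £0.00
Graphic novel £22.12: books → 0% → £0.00
Sparkling wine £30.65: alcohol, buyer-exempt → 0% → £0.00
Dish soap £7.25: general merchandise → 4% → £0.29
Frozen peas £1.58: groceries → 7% → £0.11
Bottle of merlot £31.71: alcohol, buyer-exempt → 0% → £0.00
Total tax = £0.61 + £0.29 + £0.11 = £1.01

£1.01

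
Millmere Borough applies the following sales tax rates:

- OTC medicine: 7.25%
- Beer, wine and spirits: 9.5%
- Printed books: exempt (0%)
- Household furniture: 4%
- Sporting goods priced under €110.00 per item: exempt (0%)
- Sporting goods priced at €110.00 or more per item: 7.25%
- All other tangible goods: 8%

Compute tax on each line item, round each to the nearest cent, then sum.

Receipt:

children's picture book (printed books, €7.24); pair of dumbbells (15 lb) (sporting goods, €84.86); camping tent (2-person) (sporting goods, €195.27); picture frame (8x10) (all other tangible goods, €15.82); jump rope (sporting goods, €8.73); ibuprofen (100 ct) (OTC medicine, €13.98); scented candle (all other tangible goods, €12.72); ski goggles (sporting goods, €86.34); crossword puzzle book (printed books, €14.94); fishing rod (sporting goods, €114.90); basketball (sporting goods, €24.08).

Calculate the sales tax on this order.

€25.79

Children's picture book €7.24: printed books → 0% → €0.00
Pair of dumbbells (15 lb) €84.86: sporting goods, under €110.00 → 0% → €0.00
Camping tent (2-person) €195.27: sporting goods, €110.00 or more → 7.25% → €14.16
Picture frame (8x10) €15.82: all other tangible goods → 8% → €1.27
Jump rope €8.73: sporting goods, under €110.00 → 0% → €0.00
Ibuprofen (100 ct) €13.98: OTC medicine → 7.25% → €1.01
Scented candle €12.72: all other tangible goods → 8% → €1.02
Ski goggles €86.34: sporting goods, under €110.00 → 0% → €0.00
Crossword puzzle book €14.94: printed books → 0% → €0.00
Fishing rod €114.90: sporting goods, €110.00 or more → 7.25% → €8.33
Basketball €24.08: sporting goods, under €110.00 → 0% → €0.00
Total tax = €14.16 + €1.27 + €1.01 + €1.02 + €8.33 = €25.79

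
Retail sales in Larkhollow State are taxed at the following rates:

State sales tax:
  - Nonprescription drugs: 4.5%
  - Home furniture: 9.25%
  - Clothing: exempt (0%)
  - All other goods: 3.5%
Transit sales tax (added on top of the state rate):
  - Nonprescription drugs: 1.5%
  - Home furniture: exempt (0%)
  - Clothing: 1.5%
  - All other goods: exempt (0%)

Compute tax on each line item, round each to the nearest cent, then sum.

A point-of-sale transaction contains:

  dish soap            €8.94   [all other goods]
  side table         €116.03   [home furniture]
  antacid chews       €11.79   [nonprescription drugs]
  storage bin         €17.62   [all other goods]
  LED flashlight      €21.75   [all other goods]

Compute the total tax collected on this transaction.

Dish soap €8.94: all other goods → 3.5% + 0% transit = 3.5% → €0.31
Side table €116.03: home furniture → 9.25% + 0% transit = 9.25% → €10.73
Antacid chews €11.79: nonprescription drugs → 4.5% + 1.5% transit = 6% → €0.71
Storage bin €17.62: all other goods → 3.5% + 0% transit = 3.5% → €0.62
LED flashlight €21.75: all other goods → 3.5% + 0% transit = 3.5% → €0.76
Total tax = €0.31 + €10.73 + €0.71 + €0.62 + €0.76 = €13.13

€13.13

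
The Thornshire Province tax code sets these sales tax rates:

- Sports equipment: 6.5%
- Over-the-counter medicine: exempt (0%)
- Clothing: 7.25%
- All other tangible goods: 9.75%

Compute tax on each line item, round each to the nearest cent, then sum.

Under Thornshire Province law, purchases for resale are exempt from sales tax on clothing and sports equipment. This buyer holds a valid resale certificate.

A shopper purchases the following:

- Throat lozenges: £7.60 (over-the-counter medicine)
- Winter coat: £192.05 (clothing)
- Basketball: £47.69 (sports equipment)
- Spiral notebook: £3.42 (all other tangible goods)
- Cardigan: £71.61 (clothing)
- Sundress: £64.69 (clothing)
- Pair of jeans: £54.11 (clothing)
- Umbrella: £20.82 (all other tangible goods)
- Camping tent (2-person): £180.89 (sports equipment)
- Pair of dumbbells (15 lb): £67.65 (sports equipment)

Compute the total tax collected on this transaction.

£2.36

Throat lozenges £7.60: over-the-counter medicine → 0% → £0.00
Winter coat £192.05: clothing, buyer-exempt → 0% → £0.00
Basketball £47.69: sports equipment, buyer-exempt → 0% → £0.00
Spiral notebook £3.42: all other tangible goods → 9.75% → £0.33
Cardigan £71.61: clothing, buyer-exempt → 0% → £0.00
Sundress £64.69: clothing, buyer-exempt → 0% → £0.00
Pair of jeans £54.11: clothing, buyer-exempt → 0% → £0.00
Umbrella £20.82: all other tangible goods → 9.75% → £2.03
Camping tent (2-person) £180.89: sports equipment, buyer-exempt → 0% → £0.00
Pair of dumbbells (15 lb) £67.65: sports equipment, buyer-exempt → 0% → £0.00
Total tax = £0.33 + £2.03 = £2.36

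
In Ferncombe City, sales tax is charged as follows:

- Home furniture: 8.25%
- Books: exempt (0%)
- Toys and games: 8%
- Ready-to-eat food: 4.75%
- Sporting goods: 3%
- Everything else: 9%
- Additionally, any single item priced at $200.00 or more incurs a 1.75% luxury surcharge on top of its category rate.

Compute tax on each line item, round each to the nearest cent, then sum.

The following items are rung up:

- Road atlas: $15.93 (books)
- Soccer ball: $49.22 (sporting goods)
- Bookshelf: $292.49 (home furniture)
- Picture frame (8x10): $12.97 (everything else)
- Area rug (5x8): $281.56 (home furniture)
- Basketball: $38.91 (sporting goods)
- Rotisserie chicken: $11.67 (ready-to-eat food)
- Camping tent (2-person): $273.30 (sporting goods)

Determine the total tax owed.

$74.76

Road atlas $15.93: books → 0% → $0.00
Soccer ball $49.22: sporting goods → 3% → $1.48
Bookshelf $292.49: home furniture → 8.25% + 1.75% surcharge = 10% → $29.25
Picture frame (8x10) $12.97: everything else → 9% → $1.17
Area rug (5x8) $281.56: home furniture → 8.25% + 1.75% surcharge = 10% → $28.16
Basketball $38.91: sporting goods → 3% → $1.17
Rotisserie chicken $11.67: ready-to-eat food → 4.75% → $0.55
Camping tent (2-person) $273.30: sporting goods → 3% + 1.75% surcharge = 4.75% → $12.98
Total tax = $1.48 + $29.25 + $1.17 + $28.16 + $1.17 + $0.55 + $12.98 = $74.76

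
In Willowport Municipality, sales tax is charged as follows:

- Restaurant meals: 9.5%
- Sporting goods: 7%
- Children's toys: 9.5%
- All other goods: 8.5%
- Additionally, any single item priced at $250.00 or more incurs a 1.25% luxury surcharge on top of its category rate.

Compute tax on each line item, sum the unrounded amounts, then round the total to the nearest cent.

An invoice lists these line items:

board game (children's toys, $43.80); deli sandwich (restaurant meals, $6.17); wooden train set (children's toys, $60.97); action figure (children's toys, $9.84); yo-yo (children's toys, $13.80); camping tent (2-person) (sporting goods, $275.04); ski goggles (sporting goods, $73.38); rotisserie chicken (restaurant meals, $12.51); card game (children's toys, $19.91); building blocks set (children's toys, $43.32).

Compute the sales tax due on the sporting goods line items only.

$27.83

Camping tent (2-person) $275.04: sporting goods → 7% + 1.25% surcharge = 8.25% → $22.6908
Ski goggles $73.38: sporting goods → 7% → $5.1366
Tax on sporting goods: unrounded sum = $27.8274 → $27.83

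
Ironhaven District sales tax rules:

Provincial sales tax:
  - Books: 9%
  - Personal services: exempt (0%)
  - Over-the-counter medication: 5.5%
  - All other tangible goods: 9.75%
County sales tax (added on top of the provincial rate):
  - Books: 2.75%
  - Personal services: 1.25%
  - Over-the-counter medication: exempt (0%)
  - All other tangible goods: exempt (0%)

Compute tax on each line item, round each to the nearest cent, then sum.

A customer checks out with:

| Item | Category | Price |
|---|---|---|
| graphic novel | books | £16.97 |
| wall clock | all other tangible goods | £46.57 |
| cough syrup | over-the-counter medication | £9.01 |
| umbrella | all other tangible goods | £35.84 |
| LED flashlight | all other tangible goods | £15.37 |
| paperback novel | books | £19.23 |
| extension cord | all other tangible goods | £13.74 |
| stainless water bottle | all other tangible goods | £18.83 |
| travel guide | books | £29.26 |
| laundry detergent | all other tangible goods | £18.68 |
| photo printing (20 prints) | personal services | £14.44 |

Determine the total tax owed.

£22.90

Graphic novel £16.97: books → 9% + 2.75% county = 11.75% → £1.99
Wall clock £46.57: all other tangible goods → 9.75% + 0% county = 9.75% → £4.54
Cough syrup £9.01: over-the-counter medication → 5.5% + 0% county = 5.5% → £0.50
Umbrella £35.84: all other tangible goods → 9.75% + 0% county = 9.75% → £3.49
LED flashlight £15.37: all other tangible goods → 9.75% + 0% county = 9.75% → £1.50
Paperback novel £19.23: books → 9% + 2.75% county = 11.75% → £2.26
Extension cord £13.74: all other tangible goods → 9.75% + 0% county = 9.75% → £1.34
Stainless water bottle £18.83: all other tangible goods → 9.75% + 0% county = 9.75% → £1.84
Travel guide £29.26: books → 9% + 2.75% county = 11.75% → £3.44
Laundry detergent £18.68: all other tangible goods → 9.75% + 0% county = 9.75% → £1.82
Photo printing (20 prints) £14.44: personal services → 0% + 1.25% county = 1.25% → £0.18
Total tax = £1.99 + £4.54 + £0.50 + £3.49 + £1.50 + £2.26 + £1.34 + £1.84 + £3.44 + £1.82 + £0.18 = £22.90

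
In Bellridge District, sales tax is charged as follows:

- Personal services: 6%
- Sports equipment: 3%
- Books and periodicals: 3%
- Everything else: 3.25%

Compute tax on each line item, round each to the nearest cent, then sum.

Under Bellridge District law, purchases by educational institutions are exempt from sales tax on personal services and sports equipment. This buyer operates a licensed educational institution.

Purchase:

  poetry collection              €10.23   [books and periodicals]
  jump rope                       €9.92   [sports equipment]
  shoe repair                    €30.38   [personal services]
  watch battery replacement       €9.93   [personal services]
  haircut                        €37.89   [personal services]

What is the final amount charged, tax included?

€98.66

Poetry collection €10.23: books and periodicals → 3% → €0.31
Jump rope €9.92: sports equipment, buyer-exempt → 0% → €0.00
Shoe repair €30.38: personal services, buyer-exempt → 0% → €0.00
Watch battery replacement €9.93: personal services, buyer-exempt → 0% → €0.00
Haircut €37.89: personal services, buyer-exempt → 0% → €0.00
Subtotal = €98.35; tax = €0.31; total due = €98.66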